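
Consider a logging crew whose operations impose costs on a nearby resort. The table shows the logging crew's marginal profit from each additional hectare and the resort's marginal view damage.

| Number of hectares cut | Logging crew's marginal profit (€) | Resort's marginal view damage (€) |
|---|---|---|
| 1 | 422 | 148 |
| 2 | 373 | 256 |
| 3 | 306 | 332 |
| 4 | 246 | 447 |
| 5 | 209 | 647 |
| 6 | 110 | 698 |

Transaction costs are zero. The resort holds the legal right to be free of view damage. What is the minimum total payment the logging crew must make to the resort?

Efficient level: marginal profit ≥ marginal view damage through level 2, so k* = 2.
With the resort holding the right, the logging crew must at least compensate total damage at k*: 148 + 256 = 404.

€404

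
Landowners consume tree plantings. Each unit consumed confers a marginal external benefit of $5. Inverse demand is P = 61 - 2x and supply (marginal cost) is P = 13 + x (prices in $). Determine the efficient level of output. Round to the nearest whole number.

Social marginal benefit = demand + MEB = 66 - 2x.
Set SMB = MC: 66 - 2x = 13 + x → x* = 17.6667.

x* = 18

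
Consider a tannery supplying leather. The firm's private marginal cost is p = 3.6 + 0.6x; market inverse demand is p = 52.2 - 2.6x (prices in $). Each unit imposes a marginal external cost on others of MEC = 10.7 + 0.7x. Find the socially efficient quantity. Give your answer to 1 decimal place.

Social marginal cost = private MC + MEC = 14.3 + 1.3x.
Set SMC = demand: 14.3 + 1.3x = 52.2 - 2.6x → x* = 9.7179.

x* = 9.7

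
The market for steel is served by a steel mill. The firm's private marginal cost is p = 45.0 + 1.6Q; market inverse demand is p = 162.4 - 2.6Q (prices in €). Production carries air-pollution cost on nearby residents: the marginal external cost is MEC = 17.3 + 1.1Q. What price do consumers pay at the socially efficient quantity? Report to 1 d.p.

Social marginal cost = private MC + MEC = 62.3 + 2.7Q.
Set SMC = demand: 62.3 + 2.7Q = 162.4 - 2.6Q → Q* = 18.8868.
Consumer price on the demand curve at Q*: 162.4 − 2.6×18.8868 = 113.2943.

P = €113.3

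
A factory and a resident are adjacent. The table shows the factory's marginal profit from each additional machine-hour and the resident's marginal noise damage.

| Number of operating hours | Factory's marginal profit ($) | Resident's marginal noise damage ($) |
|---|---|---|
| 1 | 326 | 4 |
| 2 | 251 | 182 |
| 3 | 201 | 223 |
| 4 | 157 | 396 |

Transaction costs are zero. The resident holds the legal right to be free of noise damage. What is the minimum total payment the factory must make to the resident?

Efficient level: marginal profit ≥ marginal noise damage through level 2, so k* = 2.
With the resident holding the right, the factory must at least compensate total damage at k*: 4 + 182 = 186.

$186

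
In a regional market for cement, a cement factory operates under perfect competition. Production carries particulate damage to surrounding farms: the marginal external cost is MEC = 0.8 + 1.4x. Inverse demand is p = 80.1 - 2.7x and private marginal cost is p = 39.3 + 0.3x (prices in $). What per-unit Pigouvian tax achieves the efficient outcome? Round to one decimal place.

tax = $13.5 per unit

Social marginal cost = private MC + MEC = 40.1 + 1.7x.
Set SMC = demand: 40.1 + 1.7x = 80.1 - 2.7x → x* = 9.0909.
The Pigouvian tax equals MEC at x*: 0.8 + 1.4×9.0909 = 13.5273.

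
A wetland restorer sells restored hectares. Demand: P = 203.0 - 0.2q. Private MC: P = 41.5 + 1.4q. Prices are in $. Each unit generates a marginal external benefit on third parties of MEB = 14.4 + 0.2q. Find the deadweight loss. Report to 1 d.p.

Market equilibrium (private): 41.5 + 1.4q = 203.0 - 0.2q → q_m = 100.9375.
Social marginal cost = private MC − MEB = 27.1 + 1.2q.
Set SMC = demand: 27.1 + 1.2q = 203.0 - 0.2q → q* = 125.6429.
Height of the DWL triangle at q_m is demand(q_m) − SMC(q_m) = MEB(q_m) = 34.5875.
DWL = ½ × 24.7054 × 34.5875 = 427.2490.

DWL = $427.2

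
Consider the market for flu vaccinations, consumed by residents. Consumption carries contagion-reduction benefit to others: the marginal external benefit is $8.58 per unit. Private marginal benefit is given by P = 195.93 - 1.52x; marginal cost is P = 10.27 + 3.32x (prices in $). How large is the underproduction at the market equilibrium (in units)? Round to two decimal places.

Market equilibrium (private): 10.27 + 3.32x = 195.93 - 1.52x → x_m = 38.3595.
Social marginal benefit = demand + MEB = 204.51 - 1.52x.
Set SMB = MC: 204.51 - 1.52x = 10.27 + 3.32x → x* = 40.1322.
Gap = |38.3595 − 40.1322| = 1.7727.

1.77 units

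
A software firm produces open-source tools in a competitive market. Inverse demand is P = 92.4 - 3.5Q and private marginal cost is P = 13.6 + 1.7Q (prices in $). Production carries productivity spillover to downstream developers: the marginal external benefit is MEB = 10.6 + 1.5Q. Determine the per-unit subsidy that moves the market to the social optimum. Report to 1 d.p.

subsidy = $46.8 per unit

Social marginal cost = private MC − MEB = 3.0 + 0.2Q.
Set SMC = demand: 3.0 + 0.2Q = 92.4 - 3.5Q → Q* = 24.1622.
The Pigouvian subsidy equals MEB at Q*: 10.6 + 1.5×24.1622 = 46.8433.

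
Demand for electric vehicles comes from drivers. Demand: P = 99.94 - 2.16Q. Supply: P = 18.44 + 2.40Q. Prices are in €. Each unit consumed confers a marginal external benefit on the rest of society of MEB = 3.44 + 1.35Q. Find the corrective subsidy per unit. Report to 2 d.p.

subsidy = €39.16 per unit

Social marginal benefit = demand + MEB = 103.38 - 0.81Q.
Set SMB = MC: 103.38 - 0.81Q = 18.44 + 2.40Q → Q* = 26.4611.
The Pigouvian subsidy equals MEB at Q*: 3.44 + 1.35×26.4611 = 39.1625.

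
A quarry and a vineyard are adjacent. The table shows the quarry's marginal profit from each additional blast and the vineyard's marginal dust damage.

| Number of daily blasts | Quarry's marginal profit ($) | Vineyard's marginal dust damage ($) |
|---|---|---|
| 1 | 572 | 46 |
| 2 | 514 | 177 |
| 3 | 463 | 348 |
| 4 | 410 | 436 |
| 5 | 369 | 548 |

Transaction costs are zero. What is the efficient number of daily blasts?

Bargaining reaches the level where marginal profit last exceeds marginal dust damage.
That holds through level 3 (463 ≥ 348) but not at 4 (410 < 436).

3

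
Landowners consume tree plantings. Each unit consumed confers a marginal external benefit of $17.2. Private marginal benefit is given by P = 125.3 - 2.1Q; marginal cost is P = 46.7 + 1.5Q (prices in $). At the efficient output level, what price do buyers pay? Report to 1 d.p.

Social marginal benefit = demand + MEB = 142.5 - 2.1Q.
Set SMB = MC: 142.5 - 2.1Q = 46.7 + 1.5Q → Q* = 26.6111.
Consumer price on the demand curve at Q*: 125.3 − 2.1×26.6111 = 69.4167.

P = $69.4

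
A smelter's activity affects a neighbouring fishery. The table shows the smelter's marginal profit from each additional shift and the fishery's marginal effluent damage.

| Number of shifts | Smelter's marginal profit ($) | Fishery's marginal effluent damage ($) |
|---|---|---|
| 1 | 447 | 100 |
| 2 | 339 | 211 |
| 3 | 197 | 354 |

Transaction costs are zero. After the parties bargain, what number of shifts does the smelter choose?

Bargaining reaches the level where marginal profit last exceeds marginal effluent damage.
That holds through level 2 (339 ≥ 211) but not at 3 (197 < 354).

2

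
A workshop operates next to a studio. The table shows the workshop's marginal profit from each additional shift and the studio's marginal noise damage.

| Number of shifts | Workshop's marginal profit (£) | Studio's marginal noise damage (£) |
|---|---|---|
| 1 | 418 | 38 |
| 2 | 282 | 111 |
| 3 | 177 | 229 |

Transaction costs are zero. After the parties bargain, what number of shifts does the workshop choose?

2

Bargaining reaches the level where marginal profit last exceeds marginal noise damage.
That holds through level 2 (282 ≥ 111) but not at 3 (177 < 229).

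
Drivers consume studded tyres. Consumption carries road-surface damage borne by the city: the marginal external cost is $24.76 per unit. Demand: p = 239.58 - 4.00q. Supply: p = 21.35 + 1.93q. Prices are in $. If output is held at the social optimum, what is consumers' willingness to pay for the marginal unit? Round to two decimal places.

P = $109.08

Social marginal benefit = demand − MEC = 214.82 - 4.00q.
Set SMB = MC: 214.82 - 4.00q = 21.35 + 1.93q → q* = 32.6256.
Consumer price on the demand curve at q*: 239.58 − 4.00×32.6256 = 109.0776.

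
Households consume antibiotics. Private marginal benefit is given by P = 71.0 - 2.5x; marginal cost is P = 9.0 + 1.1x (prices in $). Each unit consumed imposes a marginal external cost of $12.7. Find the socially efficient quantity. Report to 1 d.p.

Social marginal benefit = demand − MEC = 58.3 - 2.5x.
Set SMB = MC: 58.3 - 2.5x = 9.0 + 1.1x → x* = 13.6944.

x* = 13.7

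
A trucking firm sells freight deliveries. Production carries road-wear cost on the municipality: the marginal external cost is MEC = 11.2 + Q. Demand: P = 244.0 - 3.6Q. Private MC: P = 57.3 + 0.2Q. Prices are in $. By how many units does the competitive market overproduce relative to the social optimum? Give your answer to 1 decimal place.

Market equilibrium (private): 57.3 + 0.2Q = 244.0 - 3.6Q → Q_m = 49.1316.
Social marginal cost = private MC + MEC = 68.5 + 1.2Q.
Set SMC = demand: 68.5 + 1.2Q = 244.0 - 3.6Q → Q* = 36.5625.
Gap = |49.1316 − 36.5625| = 12.5691.

12.6 units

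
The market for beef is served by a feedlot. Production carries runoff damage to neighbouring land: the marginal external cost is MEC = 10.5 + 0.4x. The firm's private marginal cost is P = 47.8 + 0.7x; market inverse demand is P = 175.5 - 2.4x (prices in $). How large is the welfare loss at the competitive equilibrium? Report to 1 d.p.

Market equilibrium (private): 47.8 + 0.7x = 175.5 - 2.4x → x_m = 41.1935.
Social marginal cost = private MC + MEC = 58.3 + 1.1x.
Set SMC = demand: 58.3 + 1.1x = 175.5 - 2.4x → x* = 33.4857.
The loss is the area between SMC and demand from x* to x_m; with linear curves that's a triangle of height MEC(x_m).
DWL = ½ × 7.7078 × 26.9774 = 103.9682.

DWL = $104.0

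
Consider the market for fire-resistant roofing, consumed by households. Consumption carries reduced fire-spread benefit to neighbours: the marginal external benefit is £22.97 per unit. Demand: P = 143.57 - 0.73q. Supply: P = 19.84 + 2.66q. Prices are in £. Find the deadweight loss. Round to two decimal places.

Market equilibrium (private): 19.84 + 2.66q = 143.57 - 0.73q → q_m = 36.4985.
Social marginal benefit = demand + MEB = 166.54 - 0.73q.
Set SMB = MC: 166.54 - 0.73q = 19.84 + 2.66q → q* = 43.2743.
Between q* and q_m the wedge SMB − MC runs linearly from 0 to MEB(q_m), so the loss is a triangle.
DWL = ½ × 6.7758 × 22.9700 = 77.8201.

DWL = £77.82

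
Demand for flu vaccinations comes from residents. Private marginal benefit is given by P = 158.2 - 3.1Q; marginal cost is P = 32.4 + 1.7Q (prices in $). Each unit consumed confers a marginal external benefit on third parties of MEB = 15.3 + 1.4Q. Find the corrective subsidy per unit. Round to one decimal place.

subsidy = $73.4 per unit

Social marginal benefit = demand + MEB = 173.5 - 1.7Q.
Set SMB = MC: 173.5 - 1.7Q = 32.4 + 1.7Q → Q* = 41.5000.
The Pigouvian subsidy equals MEB at Q*: 15.3 + 1.4×41.5000 = 73.4000.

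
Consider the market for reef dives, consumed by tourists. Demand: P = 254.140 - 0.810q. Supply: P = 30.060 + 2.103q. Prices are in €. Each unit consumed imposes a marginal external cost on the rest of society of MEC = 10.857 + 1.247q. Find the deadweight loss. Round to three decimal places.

DWL = €1370.465

Market equilibrium (private): 30.060 + 2.103q = 254.140 - 0.810q → q_m = 76.9241.
Social marginal benefit = demand − MEC = 243.283 - 2.057q.
Set SMB = MC: 243.283 - 2.057q = 30.060 + 2.103q → q* = 51.2555.
The welfare-loss triangle has base |q_m − q*| and height MEC(q_m) (the vertical gap between SMB and MC is zero at q* and MEC at q_m).
DWL = ½ × 25.6686 × 106.7814 = 1370.4645.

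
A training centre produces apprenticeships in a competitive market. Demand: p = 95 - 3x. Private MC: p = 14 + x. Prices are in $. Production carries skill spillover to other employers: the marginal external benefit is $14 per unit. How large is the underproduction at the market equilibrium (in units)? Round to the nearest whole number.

Market equilibrium (private): 14 + x = 95 - 3x → x_m = 20.2500.
Social marginal cost = private MC − MEB = 0 + x.
Set SMC = demand: 0 + x = 95 - 3x → x* = 23.7500.
Gap = |20.2500 − 23.7500| = 3.5000.

4 units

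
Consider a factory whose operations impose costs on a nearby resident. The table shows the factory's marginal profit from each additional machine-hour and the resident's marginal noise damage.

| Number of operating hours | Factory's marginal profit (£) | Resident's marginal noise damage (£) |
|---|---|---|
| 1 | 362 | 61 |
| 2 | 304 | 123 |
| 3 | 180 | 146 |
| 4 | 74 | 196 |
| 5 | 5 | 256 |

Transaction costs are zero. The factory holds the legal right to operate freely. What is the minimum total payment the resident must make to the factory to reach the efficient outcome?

£79

Left alone the factory would choose level 5 (marginal profit stays positive).
Efficient level: k* = 3 (marginal profit ≥ marginal noise damage through 3).
The resident must at least cover the factory's forgone profit from cutting 5→3: 74 + 5 = 79.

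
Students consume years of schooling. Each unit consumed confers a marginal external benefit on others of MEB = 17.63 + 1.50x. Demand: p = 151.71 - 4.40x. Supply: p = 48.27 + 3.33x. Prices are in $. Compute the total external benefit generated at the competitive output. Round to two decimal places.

Market equilibrium (private): 48.27 + 3.33x = 151.71 - 4.40x → x_m = 13.3816.
Total external benefit = ∫₀^{x_m} (17.63 + 1.50x) dx = 17.63×13.3816 + ½×1.50×13.3816² = 370.2180.

$370.22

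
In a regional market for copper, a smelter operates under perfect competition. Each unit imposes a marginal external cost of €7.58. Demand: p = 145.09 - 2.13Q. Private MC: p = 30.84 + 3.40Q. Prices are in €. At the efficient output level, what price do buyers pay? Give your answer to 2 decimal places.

Social marginal cost = private MC + MEC = 38.42 + 3.40Q.
Set SMC = demand: 38.42 + 3.40Q = 145.09 - 2.13Q → Q* = 19.2893.
Consumer price on the demand curve at Q*: 145.09 − 2.13×19.2893 = 104.0038.

P = €104.00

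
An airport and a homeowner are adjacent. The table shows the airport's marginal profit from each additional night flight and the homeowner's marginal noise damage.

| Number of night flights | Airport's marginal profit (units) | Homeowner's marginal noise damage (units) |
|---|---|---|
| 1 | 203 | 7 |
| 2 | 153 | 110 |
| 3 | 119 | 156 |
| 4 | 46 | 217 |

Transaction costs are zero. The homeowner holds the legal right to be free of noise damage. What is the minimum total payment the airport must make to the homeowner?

Efficient level: marginal profit ≥ marginal noise damage through level 2, so k* = 2.
With the homeowner holding the right, the airport must at least compensate total damage at k*: 7 + 110 = 117.

117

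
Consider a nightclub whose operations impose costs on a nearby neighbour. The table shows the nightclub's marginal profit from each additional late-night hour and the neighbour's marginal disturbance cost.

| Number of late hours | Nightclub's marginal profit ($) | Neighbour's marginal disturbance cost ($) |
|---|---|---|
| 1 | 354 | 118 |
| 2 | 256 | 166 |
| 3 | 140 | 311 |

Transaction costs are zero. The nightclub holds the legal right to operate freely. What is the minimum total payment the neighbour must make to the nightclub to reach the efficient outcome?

$140

Left alone the nightclub would choose level 3 (marginal profit stays positive).
Efficient level: k* = 2 (marginal profit ≥ marginal disturbance cost through 2).
The neighbour must at least cover the nightclub's forgone profit from cutting 3→2: 140 = 140.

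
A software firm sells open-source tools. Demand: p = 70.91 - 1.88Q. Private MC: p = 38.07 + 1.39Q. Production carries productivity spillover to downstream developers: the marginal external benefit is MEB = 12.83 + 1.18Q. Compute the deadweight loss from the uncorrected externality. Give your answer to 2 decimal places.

Market equilibrium (private): 38.07 + 1.39Q = 70.91 - 1.88Q → Q_m = 10.0428.
Social marginal cost = private MC − MEB = 25.24 + 0.21Q.
Set SMC = demand: 25.24 + 0.21Q = 70.91 - 1.88Q → Q* = 21.8517.
Between Q* and Q_m the wedge demand − SMC runs linearly from 0 to MEB(Q_m), so the loss is a triangle.
DWL = ½ × 11.8089 × 24.6805 = 145.7248.

DWL = 145.72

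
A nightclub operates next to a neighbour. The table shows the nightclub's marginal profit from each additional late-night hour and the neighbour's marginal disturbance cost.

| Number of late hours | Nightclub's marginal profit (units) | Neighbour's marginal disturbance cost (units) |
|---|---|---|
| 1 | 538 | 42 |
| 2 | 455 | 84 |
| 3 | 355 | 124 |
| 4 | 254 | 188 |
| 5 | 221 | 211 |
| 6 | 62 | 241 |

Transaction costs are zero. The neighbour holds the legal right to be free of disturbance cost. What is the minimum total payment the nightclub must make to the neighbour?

Efficient level: marginal profit ≥ marginal disturbance cost through level 5, so k* = 5.
With the neighbour holding the right, the nightclub must at least compensate total damage at k*: 42 + 84 + 124 + 188 + 211 = 649.

649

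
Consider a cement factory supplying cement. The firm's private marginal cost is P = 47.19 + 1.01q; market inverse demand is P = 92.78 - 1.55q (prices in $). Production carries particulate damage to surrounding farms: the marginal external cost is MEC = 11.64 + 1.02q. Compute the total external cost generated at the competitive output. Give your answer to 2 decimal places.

Market equilibrium (private): 47.19 + 1.01q = 92.78 - 1.55q → q_m = 17.8086.
Total external cost = ∫₀^{q_m} (11.64 + 1.02q) dq = 11.64×17.8086 + ½×1.02×17.8086² = 369.0367.

$369.04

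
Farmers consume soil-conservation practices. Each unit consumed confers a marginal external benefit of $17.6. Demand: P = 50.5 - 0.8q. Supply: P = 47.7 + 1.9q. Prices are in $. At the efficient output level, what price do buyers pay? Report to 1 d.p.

P = $44.5

Social marginal benefit = demand + MEB = 68.1 - 0.8q.
Set SMB = MC: 68.1 - 0.8q = 47.7 + 1.9q → q* = 7.5556.
Consumer price on the demand curve at q*: 50.5 − 0.8×7.5556 = 44.4555.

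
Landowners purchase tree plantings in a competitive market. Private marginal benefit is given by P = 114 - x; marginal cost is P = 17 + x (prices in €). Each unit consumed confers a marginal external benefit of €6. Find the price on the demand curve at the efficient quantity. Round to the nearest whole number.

P = €63

Social marginal benefit = demand + MEB = 120 - x.
Set SMB = MC: 120 - x = 17 + x → x* = 51.5000.
Consumer price on the demand curve at x*: 114 − 1×51.5000 = 62.5000.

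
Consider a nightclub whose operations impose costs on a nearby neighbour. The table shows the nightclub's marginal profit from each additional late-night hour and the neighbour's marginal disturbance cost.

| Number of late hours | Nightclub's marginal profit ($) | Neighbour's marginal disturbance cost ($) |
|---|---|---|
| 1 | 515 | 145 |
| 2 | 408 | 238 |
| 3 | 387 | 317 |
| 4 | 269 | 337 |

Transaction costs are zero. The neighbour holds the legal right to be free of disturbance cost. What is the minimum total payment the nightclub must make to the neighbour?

Efficient level: marginal profit ≥ marginal disturbance cost through level 3, so k* = 3.
With the neighbour holding the right, the nightclub must at least compensate total damage at k*: 145 + 238 + 317 = 700.

$700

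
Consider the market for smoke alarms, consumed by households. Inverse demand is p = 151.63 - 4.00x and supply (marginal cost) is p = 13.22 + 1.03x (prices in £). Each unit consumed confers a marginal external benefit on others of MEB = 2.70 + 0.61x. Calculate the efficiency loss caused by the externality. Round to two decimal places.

Market equilibrium (private): 13.22 + 1.03x = 151.63 - 4.00x → x_m = 27.5169.
Social marginal benefit = demand + MEB = 154.33 - 3.39x.
Set SMB = MC: 154.33 - 3.39x = 13.22 + 1.03x → x* = 31.9253.
The welfare-loss triangle has base |x_m − x*| and height MEB(x_m) (the vertical gap between SMB and MC is zero at x* and MEB at x_m).
DWL = ½ × 4.4084 × 19.4853 = 42.9495.

DWL = £42.95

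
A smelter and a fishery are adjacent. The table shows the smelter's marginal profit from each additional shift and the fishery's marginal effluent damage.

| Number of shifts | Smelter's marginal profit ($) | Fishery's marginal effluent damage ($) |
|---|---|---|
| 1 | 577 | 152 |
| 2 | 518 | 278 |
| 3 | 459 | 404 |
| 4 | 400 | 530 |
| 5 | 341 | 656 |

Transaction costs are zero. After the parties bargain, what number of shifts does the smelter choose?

Bargaining reaches the level where marginal profit last exceeds marginal effluent damage.
That holds through level 3 (459 ≥ 404) but not at 4 (400 < 530).

3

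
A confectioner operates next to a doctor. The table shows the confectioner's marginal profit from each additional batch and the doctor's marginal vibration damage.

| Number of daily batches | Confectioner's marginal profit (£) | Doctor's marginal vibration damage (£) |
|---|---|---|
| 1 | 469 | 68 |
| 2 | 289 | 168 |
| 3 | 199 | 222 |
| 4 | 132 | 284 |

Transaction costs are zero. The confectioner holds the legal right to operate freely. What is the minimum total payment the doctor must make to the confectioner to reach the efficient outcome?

£331

Left alone the confectioner would choose level 4 (marginal profit stays positive).
Efficient level: k* = 2 (marginal profit ≥ marginal vibration damage through 2).
The doctor must at least cover the confectioner's forgone profit from cutting 4→2: 199 + 132 = 331.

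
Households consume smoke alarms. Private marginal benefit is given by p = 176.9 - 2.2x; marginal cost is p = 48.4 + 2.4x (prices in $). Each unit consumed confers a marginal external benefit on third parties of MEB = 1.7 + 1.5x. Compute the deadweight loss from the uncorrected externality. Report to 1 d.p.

Market equilibrium (private): 48.4 + 2.4x = 176.9 - 2.2x → x_m = 27.9348.
Social marginal benefit = demand + MEB = 178.6 - 0.7x.
Set SMB = MC: 178.6 - 0.7x = 48.4 + 2.4x → x* = 42.0000.
The welfare-loss triangle has base |x_m − x*| and height MEB(x_m) (the vertical gap between SMB and MC is zero at x* and MEB at x_m).
DWL = ½ × 14.0652 × 43.6022 = 306.6368.

DWL = $306.6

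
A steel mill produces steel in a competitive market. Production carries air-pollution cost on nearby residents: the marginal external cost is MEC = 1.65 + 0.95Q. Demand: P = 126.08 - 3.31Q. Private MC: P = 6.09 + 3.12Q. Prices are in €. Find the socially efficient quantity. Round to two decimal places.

Social marginal cost = private MC + MEC = 7.74 + 4.07Q.
Set SMC = demand: 7.74 + 4.07Q = 126.08 - 3.31Q → Q* = 16.0352.

Q* = 16.04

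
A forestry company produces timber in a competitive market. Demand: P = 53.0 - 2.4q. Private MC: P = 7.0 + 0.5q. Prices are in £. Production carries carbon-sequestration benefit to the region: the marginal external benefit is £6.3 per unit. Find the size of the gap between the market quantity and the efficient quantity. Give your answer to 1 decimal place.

Market equilibrium (private): 7.0 + 0.5q = 53.0 - 2.4q → q_m = 15.8621.
Social marginal cost = private MC − MEB = 0.7 + 0.5q.
Set SMC = demand: 0.7 + 0.5q = 53.0 - 2.4q → q* = 18.0345.
Gap = |15.8621 − 18.0345| = 2.1724.

2.2 units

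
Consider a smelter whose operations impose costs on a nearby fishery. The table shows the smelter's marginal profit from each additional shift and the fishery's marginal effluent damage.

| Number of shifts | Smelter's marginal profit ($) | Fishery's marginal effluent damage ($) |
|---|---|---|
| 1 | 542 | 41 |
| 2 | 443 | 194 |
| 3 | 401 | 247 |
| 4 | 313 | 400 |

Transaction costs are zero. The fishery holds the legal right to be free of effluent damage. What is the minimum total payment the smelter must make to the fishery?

$482

Efficient level: marginal profit ≥ marginal effluent damage through level 3, so k* = 3.
With the fishery holding the right, the smelter must at least compensate total damage at k*: 41 + 194 + 247 = 482.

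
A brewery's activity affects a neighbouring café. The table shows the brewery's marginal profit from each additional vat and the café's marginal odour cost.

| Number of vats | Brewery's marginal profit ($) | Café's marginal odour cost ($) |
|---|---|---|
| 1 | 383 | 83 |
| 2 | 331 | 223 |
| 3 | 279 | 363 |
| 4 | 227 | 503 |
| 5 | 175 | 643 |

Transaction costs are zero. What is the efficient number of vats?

Bargaining reaches the level where marginal profit last exceeds marginal odour cost.
That holds through level 2 (331 ≥ 223) but not at 3 (279 < 363).

2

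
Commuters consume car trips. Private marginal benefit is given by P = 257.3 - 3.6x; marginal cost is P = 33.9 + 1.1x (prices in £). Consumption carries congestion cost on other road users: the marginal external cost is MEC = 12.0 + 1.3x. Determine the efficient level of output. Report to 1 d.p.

Social marginal benefit = demand − MEC = 245.3 - 4.9x.
Set SMB = MC: 245.3 - 4.9x = 33.9 + 1.1x → x* = 35.2333.

x* = 35.2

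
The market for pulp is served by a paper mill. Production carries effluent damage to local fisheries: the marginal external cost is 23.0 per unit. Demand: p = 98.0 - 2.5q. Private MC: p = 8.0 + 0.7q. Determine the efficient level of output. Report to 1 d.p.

Social marginal cost = private MC + MEC = 31.0 + 0.7q.
Set SMC = demand: 31.0 + 0.7q = 98.0 - 2.5q → q* = 20.9375.

q* = 20.9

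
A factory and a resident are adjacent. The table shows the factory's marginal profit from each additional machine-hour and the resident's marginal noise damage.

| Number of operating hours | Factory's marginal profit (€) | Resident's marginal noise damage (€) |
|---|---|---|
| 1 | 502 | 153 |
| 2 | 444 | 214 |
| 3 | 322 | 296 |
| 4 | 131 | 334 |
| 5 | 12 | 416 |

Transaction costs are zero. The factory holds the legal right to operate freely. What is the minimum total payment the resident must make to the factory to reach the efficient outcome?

€143

Left alone the factory would choose level 5 (marginal profit stays positive).
Efficient level: k* = 3 (marginal profit ≥ marginal noise damage through 3).
The resident must at least cover the factory's forgone profit from cutting 5→3: 131 + 12 = 143.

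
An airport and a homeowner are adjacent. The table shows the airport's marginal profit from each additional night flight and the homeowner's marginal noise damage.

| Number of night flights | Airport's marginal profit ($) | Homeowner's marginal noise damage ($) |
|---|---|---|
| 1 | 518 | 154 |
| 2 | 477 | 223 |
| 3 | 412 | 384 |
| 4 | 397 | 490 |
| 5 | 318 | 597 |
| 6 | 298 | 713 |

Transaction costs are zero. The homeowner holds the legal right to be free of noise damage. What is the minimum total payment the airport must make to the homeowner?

Efficient level: marginal profit ≥ marginal noise damage through level 3, so k* = 3.
With the homeowner holding the right, the airport must at least compensate total damage at k*: 154 + 223 + 384 = 761.

$761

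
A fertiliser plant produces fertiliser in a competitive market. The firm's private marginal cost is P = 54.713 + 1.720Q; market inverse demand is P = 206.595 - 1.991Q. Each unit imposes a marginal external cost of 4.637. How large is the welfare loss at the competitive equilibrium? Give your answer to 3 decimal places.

DWL = 2.897

Market equilibrium (private): 54.713 + 1.720Q = 206.595 - 1.991Q → Q_m = 40.9275.
Social marginal cost = private MC + MEC = 59.350 + 1.720Q.
Set SMC = demand: 59.350 + 1.720Q = 206.595 - 1.991Q → Q* = 39.6780.
The welfare-loss triangle has base |Q_m − Q*| and height MEC(Q_m) (the vertical gap between SMC and demand is zero at Q* and MEC at Q_m).
DWL = ½ × 1.2495 × 4.6370 = 2.8970.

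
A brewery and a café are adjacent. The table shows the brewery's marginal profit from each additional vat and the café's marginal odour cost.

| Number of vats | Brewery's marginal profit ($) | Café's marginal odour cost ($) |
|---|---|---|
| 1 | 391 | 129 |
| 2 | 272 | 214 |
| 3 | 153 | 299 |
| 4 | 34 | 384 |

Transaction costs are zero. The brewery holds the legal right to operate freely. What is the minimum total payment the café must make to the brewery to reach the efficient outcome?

$187

Left alone the brewery would choose level 4 (marginal profit stays positive).
Efficient level: k* = 2 (marginal profit ≥ marginal odour cost through 2).
The café must at least cover the brewery's forgone profit from cutting 4→2: 153 + 34 = 187.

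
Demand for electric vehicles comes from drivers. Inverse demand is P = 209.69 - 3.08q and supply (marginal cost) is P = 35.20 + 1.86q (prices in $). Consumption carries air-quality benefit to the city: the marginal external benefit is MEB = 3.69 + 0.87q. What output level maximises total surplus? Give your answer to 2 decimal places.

Social marginal benefit = demand + MEB = 213.38 - 2.21q.
Set SMB = MC: 213.38 - 2.21q = 35.20 + 1.86q → q* = 43.7789.

q* = 43.78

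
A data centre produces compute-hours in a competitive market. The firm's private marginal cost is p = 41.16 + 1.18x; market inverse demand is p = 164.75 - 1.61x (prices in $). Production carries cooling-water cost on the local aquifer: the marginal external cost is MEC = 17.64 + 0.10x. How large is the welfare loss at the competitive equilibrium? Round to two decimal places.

Market equilibrium (private): 41.16 + 1.18x = 164.75 - 1.61x → x_m = 44.2975.
Social marginal cost = private MC + MEC = 58.80 + 1.28x.
Set SMC = demand: 58.80 + 1.28x = 164.75 - 1.61x → x* = 36.6609.
Between x* and x_m the wedge SMC − demand runs linearly from 0 to MEC(x_m), so the loss is a triangle.
DWL = ½ × 7.6366 × 22.0697 = 84.2687.

DWL = $84.27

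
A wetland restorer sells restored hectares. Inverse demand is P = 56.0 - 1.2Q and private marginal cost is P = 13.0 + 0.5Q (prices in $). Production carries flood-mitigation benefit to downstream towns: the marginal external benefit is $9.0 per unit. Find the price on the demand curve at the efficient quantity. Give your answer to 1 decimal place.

Social marginal cost = private MC − MEB = 4.0 + 0.5Q.
Set SMC = demand: 4.0 + 0.5Q = 56.0 - 1.2Q → Q* = 30.5882.
Consumer price on the demand curve at Q*: 56.0 − 1.2×30.5882 = 19.2942.

P = $19.3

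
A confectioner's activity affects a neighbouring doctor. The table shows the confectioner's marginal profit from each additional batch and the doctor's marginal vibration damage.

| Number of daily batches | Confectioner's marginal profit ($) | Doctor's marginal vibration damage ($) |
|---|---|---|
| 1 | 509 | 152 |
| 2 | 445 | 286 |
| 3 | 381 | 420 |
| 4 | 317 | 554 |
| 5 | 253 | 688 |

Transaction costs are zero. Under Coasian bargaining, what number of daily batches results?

Bargaining reaches the level where marginal profit last exceeds marginal vibration damage.
That holds through level 2 (445 ≥ 286) but not at 3 (381 < 420).

2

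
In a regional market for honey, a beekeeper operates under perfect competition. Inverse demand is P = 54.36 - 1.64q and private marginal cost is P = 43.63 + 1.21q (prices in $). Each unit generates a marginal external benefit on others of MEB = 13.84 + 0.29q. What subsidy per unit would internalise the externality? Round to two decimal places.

Social marginal cost = private MC − MEB = 29.79 + 0.92q.
Set SMC = demand: 29.79 + 0.92q = 54.36 - 1.64q → q* = 9.5977.
The Pigouvian subsidy equals MEB at q*: 13.84 + 0.29×9.5977 = 16.6233.

subsidy = $16.62 per unit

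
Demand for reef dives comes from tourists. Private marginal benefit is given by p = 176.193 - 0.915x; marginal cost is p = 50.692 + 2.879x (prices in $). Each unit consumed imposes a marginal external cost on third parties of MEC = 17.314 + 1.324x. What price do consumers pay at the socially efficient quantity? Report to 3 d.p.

P = $156.851

Social marginal benefit = demand − MEC = 158.879 - 2.239x.
Set SMB = MC: 158.879 - 2.239x = 50.692 + 2.879x → x* = 21.1385.
Consumer price on the demand curve at x*: 176.193 − 0.915×21.1385 = 156.8513.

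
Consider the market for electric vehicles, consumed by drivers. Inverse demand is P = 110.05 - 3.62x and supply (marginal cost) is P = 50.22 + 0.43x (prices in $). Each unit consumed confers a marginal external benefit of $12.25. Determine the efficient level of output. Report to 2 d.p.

x* = 17.80

Social marginal benefit = demand + MEB = 122.30 - 3.62x.
Set SMB = MC: 122.30 - 3.62x = 50.22 + 0.43x → x* = 17.7975.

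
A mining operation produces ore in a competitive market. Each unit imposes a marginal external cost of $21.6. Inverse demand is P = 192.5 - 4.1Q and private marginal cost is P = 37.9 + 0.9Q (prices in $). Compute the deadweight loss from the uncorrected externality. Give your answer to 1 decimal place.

DWL = $46.7

Market equilibrium (private): 37.9 + 0.9Q = 192.5 - 4.1Q → Q_m = 30.9200.
Social marginal cost = private MC + MEC = 59.5 + 0.9Q.
Set SMC = demand: 59.5 + 0.9Q = 192.5 - 4.1Q → Q* = 26.6000.
Between Q* and Q_m the wedge SMC − demand runs linearly from 0 to MEC(Q_m), so the loss is a triangle.
DWL = ½ × 4.3200 × 21.6000 = 46.6560.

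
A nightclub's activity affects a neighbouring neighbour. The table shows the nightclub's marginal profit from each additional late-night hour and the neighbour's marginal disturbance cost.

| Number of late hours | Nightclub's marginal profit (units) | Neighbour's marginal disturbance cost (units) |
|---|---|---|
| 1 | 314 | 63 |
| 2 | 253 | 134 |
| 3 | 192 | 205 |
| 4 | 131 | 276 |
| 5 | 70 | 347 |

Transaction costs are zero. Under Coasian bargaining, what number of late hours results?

2

Bargaining reaches the level where marginal profit last exceeds marginal disturbance cost.
That holds through level 2 (253 ≥ 134) but not at 3 (192 < 205).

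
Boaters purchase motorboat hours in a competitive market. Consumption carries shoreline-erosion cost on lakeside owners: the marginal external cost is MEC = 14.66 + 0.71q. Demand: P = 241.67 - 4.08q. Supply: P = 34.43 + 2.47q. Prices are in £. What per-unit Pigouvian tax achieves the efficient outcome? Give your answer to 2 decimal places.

Social marginal benefit = demand − MEC = 227.01 - 4.79q.
Set SMB = MC: 227.01 - 4.79q = 34.43 + 2.47q → q* = 26.5262.
The Pigouvian tax equals MEC at q*: 14.66 + 0.71×26.5262 = 33.4936.

tax = £33.49 per unit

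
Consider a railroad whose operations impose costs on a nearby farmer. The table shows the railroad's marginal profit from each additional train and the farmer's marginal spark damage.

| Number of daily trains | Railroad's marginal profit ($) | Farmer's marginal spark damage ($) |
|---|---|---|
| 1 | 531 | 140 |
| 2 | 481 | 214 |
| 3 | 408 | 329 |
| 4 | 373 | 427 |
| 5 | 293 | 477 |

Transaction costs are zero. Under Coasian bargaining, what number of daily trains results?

3

Bargaining reaches the level where marginal profit last exceeds marginal spark damage.
That holds through level 3 (408 ≥ 329) but not at 4 (373 < 427).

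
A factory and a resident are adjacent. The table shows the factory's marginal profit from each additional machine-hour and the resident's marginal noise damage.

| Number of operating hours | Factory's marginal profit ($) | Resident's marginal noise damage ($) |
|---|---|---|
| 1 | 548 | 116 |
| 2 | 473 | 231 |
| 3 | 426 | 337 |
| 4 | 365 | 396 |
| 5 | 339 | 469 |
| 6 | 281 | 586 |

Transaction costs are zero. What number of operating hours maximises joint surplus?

Bargaining reaches the level where marginal profit last exceeds marginal noise damage.
That holds through level 3 (426 ≥ 337) but not at 4 (365 < 396).

3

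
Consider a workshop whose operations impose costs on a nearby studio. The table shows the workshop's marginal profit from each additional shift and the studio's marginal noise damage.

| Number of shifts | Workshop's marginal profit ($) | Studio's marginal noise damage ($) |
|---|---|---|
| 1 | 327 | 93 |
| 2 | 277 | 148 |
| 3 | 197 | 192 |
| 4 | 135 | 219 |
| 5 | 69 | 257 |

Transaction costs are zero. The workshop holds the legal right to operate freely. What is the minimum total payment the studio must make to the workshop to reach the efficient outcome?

$204

Left alone the workshop would choose level 5 (marginal profit stays positive).
Efficient level: k* = 3 (marginal profit ≥ marginal noise damage through 3).
The studio must at least cover the workshop's forgone profit from cutting 5→3: 135 + 69 = 204.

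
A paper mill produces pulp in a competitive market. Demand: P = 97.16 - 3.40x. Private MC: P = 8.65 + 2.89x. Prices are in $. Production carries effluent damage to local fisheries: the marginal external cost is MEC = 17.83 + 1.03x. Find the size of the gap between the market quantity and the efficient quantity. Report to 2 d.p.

4.42 units

Market equilibrium (private): 8.65 + 2.89x = 97.16 - 3.40x → x_m = 14.0715.
Social marginal cost = private MC + MEC = 26.48 + 3.92x.
Set SMC = demand: 26.48 + 3.92x = 97.16 - 3.40x → x* = 9.6557.
Gap = |14.0715 − 9.6557| = 4.4158.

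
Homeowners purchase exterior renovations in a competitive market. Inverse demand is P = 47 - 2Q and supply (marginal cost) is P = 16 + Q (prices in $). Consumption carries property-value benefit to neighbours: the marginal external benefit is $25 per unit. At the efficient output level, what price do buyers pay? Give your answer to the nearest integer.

P = $10

Social marginal benefit = demand + MEB = 72 - 2Q.
Set SMB = MC: 72 - 2Q = 16 + Q → Q* = 18.6667.
Consumer price on the demand curve at Q*: 47 − 2×18.6667 = 9.6666.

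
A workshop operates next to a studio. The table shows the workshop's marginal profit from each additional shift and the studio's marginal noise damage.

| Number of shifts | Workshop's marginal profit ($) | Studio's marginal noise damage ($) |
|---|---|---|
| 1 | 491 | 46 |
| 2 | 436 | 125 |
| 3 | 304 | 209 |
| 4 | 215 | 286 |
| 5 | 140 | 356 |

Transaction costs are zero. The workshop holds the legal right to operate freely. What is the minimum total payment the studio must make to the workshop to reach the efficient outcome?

Left alone the workshop would choose level 5 (marginal profit stays positive).
Efficient level: k* = 3 (marginal profit ≥ marginal noise damage through 3).
The studio must at least cover the workshop's forgone profit from cutting 5→3: 215 + 140 = 355.

$355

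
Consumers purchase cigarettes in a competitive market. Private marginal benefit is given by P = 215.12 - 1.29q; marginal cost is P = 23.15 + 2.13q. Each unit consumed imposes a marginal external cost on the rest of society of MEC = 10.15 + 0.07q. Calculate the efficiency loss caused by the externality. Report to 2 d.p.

Market equilibrium (private): 23.15 + 2.13q = 215.12 - 1.29q → q_m = 56.1316.
Social marginal benefit = demand − MEC = 204.97 - 1.36q.
Set SMB = MC: 204.97 - 1.36q = 23.15 + 2.13q → q* = 52.0974.
Between q* and q_m the wedge MC − SMB runs linearly from 0 to MEC(q_m), so the loss is a triangle.
DWL = ½ × 4.0342 × 14.0792 = 28.3992.

DWL = 28.40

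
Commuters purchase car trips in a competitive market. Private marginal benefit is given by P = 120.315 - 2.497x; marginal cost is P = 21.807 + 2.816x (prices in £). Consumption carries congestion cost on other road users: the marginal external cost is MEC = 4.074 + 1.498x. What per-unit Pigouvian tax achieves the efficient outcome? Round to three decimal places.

Social marginal benefit = demand − MEC = 116.241 - 3.995x.
Set SMB = MC: 116.241 - 3.995x = 21.807 + 2.816x → x* = 13.8649.
The Pigouvian tax equals MEC at x*: 4.074 + 1.498×13.8649 = 24.8436.

tax = £24.844 per unit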